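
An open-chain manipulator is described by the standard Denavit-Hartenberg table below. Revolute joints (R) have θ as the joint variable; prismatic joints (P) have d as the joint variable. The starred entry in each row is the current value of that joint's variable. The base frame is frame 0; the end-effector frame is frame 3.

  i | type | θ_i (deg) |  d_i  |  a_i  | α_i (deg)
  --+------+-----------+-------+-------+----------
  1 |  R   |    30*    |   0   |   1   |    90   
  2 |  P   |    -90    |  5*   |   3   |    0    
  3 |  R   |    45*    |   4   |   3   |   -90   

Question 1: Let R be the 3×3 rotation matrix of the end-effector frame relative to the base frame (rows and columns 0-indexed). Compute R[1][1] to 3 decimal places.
End-effector y-axis (col 1 of R) = (-0.5000,0.8660,-0.0000)
R[1][1] = 0.8660

0.866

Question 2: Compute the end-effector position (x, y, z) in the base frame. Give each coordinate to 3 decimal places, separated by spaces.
7.203 -6.234 -5.121

after link 1: o_1 = (0.8660, 0.5000, 0.0000)
after link 2: o_2 = (3.3660, -3.8301, -3.0000)
after link 3: o_3 = (7.2031, -6.2336, -5.1213)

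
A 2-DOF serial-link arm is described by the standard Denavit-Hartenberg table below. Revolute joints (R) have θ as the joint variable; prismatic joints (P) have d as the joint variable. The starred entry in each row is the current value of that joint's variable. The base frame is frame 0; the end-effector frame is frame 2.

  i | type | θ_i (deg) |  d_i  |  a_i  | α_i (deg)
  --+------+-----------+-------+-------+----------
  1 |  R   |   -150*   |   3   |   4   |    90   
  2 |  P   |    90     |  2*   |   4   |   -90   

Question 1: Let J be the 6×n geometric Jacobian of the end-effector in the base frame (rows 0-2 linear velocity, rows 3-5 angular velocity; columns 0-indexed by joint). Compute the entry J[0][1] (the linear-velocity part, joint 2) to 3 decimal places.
prismatic axis z_1 = (-0.5000,0.8660,0.0000)
J_v[:, 1] = z_1; J_ω[:, 1] = (0,0,0)
entry J[0][1] = -0.5000

-0.500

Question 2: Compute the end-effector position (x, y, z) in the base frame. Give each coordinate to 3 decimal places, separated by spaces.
-4.464 -0.268 7.000

after link 1: o_1 = (-3.4641, -2.0000, 3.0000)
after link 2: o_2 = (-4.4641, -0.2679, 7.0000)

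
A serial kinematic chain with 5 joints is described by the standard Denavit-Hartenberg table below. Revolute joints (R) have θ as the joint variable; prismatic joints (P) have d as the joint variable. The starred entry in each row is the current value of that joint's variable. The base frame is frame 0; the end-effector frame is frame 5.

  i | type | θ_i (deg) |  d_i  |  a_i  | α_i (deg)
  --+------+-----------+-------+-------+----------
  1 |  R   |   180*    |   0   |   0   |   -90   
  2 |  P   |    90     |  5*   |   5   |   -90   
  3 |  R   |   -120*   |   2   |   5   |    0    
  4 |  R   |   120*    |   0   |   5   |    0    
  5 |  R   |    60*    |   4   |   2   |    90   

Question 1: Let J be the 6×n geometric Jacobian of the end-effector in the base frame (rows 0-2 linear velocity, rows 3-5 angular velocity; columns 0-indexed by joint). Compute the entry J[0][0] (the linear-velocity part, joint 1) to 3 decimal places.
axis z_0 = ẑ; lever o_n−o_0 = (6.0000,-7.5981,-8.5000)
cross product → J_v[:, 0] = (7.5981,6.0000,-0.0000)
J_ω[:, 0] = z_0
entry J[0][0] = 7.5981

7.598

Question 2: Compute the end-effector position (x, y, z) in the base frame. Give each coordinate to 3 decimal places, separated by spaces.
6.000 -7.598 -8.500

after link 1: o_1 = (0.0000, 0.0000, 0.0000)
after link 2: o_2 = (-0.0000, -5.0000, -5.0000)
after link 3: o_3 = (2.0000, -9.3301, -2.5000)
after link 4: o_4 = (2.0000, -9.3301, -7.5000)
after link 5: o_5 = (6.0000, -7.5981, -8.5000)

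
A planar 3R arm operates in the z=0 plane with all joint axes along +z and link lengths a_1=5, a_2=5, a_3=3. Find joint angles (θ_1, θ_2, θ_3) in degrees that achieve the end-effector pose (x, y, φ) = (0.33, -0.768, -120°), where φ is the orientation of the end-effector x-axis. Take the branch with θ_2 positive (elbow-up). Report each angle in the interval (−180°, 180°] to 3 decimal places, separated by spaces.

-30.000 150.001 119.998

wrist centre = target − a_3·(cos φ, sin φ) = (1.8300, 1.8301)
cos θ_2 = (6.6981−5²−5²)/(2·5·5) = -0.8660; θ_2 = 150.0015° (elbow-up)
β = atan2(1.8301,1.8300) = 45.0012°; ψ = atan2(2.4999,0.6698) = 75.0007°
θ_1 = β − ψ = -29.9996°
θ_3 = φ − θ_1 − θ_2 = 119.9981° (wrapped to (-180°,180°])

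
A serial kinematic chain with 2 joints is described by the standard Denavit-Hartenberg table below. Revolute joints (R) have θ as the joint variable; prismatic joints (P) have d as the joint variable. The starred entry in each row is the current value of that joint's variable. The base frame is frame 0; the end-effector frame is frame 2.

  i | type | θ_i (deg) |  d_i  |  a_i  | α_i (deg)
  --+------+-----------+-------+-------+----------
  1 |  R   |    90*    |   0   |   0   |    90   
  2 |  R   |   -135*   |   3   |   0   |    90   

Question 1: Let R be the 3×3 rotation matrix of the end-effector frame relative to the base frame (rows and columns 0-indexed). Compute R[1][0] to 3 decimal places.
End-effector x-axis (col 0 of R) = (0.0000,-0.7071,-0.7071)
R[1][0] = -0.7071

-0.707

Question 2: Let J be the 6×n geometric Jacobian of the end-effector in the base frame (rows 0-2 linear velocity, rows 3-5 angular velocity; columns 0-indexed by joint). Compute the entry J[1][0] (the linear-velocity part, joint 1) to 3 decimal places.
axis z_0 = ẑ; lever o_n−o_0 = (3.0000,-0.0000,0.0000)
cross product → J_v[:, 0] = (0.0000,3.0000,-0.0000)
J_ω[:, 0] = z_0
entry J[1][0] = 3.0000

3.000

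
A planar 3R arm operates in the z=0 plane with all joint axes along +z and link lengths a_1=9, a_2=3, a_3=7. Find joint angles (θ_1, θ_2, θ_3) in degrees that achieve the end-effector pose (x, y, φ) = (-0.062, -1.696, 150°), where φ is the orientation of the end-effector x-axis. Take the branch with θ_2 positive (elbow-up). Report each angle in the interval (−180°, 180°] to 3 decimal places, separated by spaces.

-59.998 119.999 89.999

wrist centre = target − a_3·(cos φ, sin φ) = (6.0002, -5.1960)
cos θ_2 = (63.0005−9²−3²)/(2·9·3) = -0.5000; θ_2 = 119.9993° (elbow-up)
β = atan2(-5.1960,6.0002) = -40.8917°; ψ = atan2(2.5981,7.5000) = 19.1067°
θ_1 = β − ψ = -59.9984°
θ_3 = φ − θ_1 − θ_2 = 89.9990° (wrapped to (-180°,180°])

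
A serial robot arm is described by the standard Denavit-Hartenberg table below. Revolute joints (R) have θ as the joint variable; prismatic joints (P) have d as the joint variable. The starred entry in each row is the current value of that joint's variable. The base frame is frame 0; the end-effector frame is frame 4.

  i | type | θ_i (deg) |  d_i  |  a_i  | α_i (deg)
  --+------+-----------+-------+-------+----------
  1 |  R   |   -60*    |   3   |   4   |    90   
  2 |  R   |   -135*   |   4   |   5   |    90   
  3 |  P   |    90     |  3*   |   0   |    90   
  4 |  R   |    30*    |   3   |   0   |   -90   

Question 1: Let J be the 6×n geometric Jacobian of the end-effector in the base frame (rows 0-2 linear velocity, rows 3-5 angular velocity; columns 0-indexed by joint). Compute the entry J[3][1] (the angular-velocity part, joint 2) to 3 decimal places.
axis z_1 = (-0.8660,-0.5000,0.0000); lever o_n−o_1 = (-7.3532,4.7361,-3.5355)
cross product → J_v[:, 1] = (1.7678,-3.0619,-7.7782)
J_ω[:, 1] = z_1
entry J[3][1] = -0.8660

-0.866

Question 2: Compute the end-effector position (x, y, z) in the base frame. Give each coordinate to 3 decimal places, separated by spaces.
after link 1: o_1 = (2.0000, -3.4641, 3.0000)
after link 2: o_2 = (-3.2319, -2.4022, -0.5355)
after link 3: o_3 = (-4.2925, -0.5651, 1.5858)
after link 4: o_4 = (-5.3532, 1.2720, -0.5355)

-5.353 1.272 -0.536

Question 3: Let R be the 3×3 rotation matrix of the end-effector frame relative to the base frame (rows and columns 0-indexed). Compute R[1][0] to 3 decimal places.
-0.127

End-effector x-axis (col 0 of R) = (-0.9268,-0.1268,0.3536)
R[1][0] = -0.1268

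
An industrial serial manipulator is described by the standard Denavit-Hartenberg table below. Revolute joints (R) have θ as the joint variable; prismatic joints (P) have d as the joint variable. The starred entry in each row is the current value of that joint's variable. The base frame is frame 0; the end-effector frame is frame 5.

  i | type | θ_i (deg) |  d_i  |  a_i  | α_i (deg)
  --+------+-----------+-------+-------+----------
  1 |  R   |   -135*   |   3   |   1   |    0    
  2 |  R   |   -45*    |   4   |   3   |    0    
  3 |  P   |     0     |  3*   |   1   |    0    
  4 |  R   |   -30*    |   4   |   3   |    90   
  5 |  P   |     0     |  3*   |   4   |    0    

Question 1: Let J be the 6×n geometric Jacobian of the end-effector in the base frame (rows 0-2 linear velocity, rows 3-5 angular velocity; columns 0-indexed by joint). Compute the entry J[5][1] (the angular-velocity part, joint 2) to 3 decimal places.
1.000

axis z_1 = (0.0000,0.0000,1.0000); lever o_n−o_1 = (-8.5622,6.0981,11.0000)
cross product → J_v[:, 1] = (-6.0981,-8.5622,0.0000)
J_ω[:, 1] = z_1
entry J[5][1] = 1.0000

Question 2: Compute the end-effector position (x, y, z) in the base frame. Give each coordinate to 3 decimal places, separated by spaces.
after link 1: o_1 = (-0.7071, -0.7071, 3.0000)
after link 2: o_2 = (-3.7071, -0.7071, 7.0000)
after link 3: o_3 = (-4.7071, -0.7071, 10.0000)
after link 4: o_4 = (-7.3052, 0.7929, 14.0000)
after link 5: o_5 = (-9.2693, 5.3910, 14.0000)

-9.269 5.391 14.000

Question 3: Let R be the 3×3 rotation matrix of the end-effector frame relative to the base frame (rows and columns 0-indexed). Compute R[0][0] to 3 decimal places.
End-effector x-axis (col 0 of R) = (-0.8660,0.5000,0.0000)
R[0][0] = -0.8660

-0.866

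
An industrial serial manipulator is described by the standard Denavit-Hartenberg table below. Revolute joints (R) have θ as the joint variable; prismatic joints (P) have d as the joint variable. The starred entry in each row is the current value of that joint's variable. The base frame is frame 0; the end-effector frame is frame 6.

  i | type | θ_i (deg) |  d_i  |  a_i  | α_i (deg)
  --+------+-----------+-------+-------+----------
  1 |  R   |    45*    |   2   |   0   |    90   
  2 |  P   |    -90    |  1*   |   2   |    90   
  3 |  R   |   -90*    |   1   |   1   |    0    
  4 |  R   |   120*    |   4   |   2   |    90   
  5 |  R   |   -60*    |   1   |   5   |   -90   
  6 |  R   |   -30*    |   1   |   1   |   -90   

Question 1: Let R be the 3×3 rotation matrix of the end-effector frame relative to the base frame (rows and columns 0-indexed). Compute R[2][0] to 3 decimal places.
End-effector x-axis (col 0 of R) = (0.3772,0.6834,-0.6250)
R[2][0] = -0.6250

-0.625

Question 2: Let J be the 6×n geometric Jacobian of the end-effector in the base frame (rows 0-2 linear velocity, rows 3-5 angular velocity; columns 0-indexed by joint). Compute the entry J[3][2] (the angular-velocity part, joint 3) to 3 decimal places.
axis z_2 = (-0.7071,-0.7071,-0.0000); lever o_n−o_2 = (0.1277,-0.7215,-5.7721)
cross product → J_v[:, 2] = (4.0815,-4.0815,0.6005)
J_ω[:, 2] = z_2
entry J[3][2] = -0.7071

-0.707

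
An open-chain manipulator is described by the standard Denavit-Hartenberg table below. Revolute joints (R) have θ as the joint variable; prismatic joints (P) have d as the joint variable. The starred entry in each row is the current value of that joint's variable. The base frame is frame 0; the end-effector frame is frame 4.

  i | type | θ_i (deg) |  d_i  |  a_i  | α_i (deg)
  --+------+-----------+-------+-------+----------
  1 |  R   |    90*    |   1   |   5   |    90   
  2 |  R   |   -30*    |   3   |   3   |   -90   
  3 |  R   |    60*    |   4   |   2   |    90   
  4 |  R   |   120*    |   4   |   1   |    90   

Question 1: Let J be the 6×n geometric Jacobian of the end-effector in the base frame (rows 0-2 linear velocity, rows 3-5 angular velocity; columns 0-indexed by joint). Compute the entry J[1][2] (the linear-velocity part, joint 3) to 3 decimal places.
0.607

axis z_2 = (0.0000,0.5000,0.8660); lever o_n−o_2 = (0.7010,6.0825,2.1071)
cross product → J_v[:, 2] = (-4.2141,0.6071,-0.3505)
J_ω[:, 2] = z_2
entry J[1][2] = 0.6071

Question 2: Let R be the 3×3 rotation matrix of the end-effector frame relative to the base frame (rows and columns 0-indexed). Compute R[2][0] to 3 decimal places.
End-effector x-axis (col 0 of R) = (0.4330,0.2165,0.8750)
R[2][0] = 0.8750

0.875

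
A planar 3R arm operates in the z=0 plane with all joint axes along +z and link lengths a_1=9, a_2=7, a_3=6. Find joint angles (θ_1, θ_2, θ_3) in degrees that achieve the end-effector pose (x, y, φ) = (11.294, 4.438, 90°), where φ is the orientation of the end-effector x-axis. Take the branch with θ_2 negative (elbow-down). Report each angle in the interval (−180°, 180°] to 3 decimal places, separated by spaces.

wrist centre = target − a_3·(cos φ, sin φ) = (11.2940, -1.5620)
cos θ_2 = (129.9943−9²−7²)/(2·9·7) = -0.0000; θ_2 = -90.0026° (elbow-down)
β = atan2(-1.5620,11.2940) = -7.8743°; ψ = atan2(-7.0000,8.9997) = -37.8760°
θ_1 = β − ψ = 30.0017°
θ_3 = φ − θ_1 − θ_2 = 150.0009° (wrapped to (-180°,180°])

30.002 -90.003 150.001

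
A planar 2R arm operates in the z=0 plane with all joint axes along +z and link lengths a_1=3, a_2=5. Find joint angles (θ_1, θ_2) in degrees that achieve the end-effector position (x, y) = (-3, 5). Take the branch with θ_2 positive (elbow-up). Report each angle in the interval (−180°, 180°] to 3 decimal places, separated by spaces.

cos θ_2 = (34.0000−3²−5²)/(2·3·5) = 0.0000; θ_2 = 90.0000° (elbow-up)
β = atan2(5.0000,-3.0000) = 120.9638°; ψ = atan2(5.0000,3.0000) = 59.0362°
θ_1 = β − ψ = 61.9275°

61.928 90.000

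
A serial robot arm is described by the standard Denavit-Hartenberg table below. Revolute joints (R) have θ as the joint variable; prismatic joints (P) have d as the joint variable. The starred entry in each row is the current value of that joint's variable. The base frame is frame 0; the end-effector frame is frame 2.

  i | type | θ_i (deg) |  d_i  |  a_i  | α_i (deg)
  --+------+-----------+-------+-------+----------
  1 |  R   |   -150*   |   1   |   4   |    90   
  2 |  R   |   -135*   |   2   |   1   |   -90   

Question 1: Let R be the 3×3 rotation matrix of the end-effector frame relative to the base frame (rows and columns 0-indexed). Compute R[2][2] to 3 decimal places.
End-effector z-axis (col 2 of R) = (-0.6124,-0.3536,-0.7071)
R[2][2] = -0.7071

-0.707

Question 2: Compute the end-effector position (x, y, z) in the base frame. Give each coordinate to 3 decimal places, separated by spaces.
after link 1: o_1 = (-3.4641, -2.0000, 1.0000)
after link 2: o_2 = (-3.8517, 0.0856, 0.2929)

-3.852 0.086 0.293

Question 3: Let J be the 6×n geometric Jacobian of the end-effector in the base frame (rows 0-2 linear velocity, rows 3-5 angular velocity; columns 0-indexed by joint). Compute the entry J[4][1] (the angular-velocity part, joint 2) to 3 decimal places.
0.866

axis z_1 = (-0.5000,0.8660,0.0000); lever o_n−o_1 = (-0.3876,2.0856,-0.7071)
cross product → J_v[:, 1] = (-0.6124,-0.3536,-0.7071)
J_ω[:, 1] = z_1
entry J[4][1] = 0.8660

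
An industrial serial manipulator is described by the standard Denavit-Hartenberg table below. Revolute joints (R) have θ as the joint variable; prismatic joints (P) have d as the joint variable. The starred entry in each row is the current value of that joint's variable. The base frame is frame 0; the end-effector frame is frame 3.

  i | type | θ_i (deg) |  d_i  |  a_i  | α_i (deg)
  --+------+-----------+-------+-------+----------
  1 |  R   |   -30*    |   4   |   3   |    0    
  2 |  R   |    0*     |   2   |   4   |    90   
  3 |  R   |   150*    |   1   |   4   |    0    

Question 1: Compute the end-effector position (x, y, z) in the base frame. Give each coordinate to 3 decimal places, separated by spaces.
2.562 -2.634 8.000

after link 1: o_1 = (2.5981, -1.5000, 4.0000)
after link 2: o_2 = (6.0622, -3.5000, 6.0000)
after link 3: o_3 = (2.5622, -2.6340, 8.0000)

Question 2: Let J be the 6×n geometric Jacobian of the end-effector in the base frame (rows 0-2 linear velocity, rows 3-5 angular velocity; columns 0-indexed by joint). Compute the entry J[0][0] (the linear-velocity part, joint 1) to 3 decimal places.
2.634

axis z_0 = ẑ; lever o_n−o_0 = (2.5622,-2.6340,8.0000)
cross product → J_v[:, 0] = (2.6340,2.5622,-0.0000)
J_ω[:, 0] = z_0
entry J[0][0] = 2.6340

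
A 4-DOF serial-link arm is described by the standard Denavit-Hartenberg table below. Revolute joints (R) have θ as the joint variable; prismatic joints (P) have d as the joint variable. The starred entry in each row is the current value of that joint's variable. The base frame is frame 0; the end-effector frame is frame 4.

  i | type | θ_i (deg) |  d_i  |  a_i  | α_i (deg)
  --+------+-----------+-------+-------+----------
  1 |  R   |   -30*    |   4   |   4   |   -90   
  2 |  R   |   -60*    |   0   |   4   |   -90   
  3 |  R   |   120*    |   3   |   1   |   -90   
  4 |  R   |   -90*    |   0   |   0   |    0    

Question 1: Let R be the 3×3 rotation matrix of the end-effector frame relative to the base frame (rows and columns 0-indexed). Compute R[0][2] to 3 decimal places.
End-effector z-axis (col 2 of R) = (-0.1250,0.6495,-0.7500)
R[0][2] = -0.1250

-0.125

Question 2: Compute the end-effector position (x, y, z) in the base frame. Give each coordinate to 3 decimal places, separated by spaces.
6.797 -4.924 5.531

after link 1: o_1 = (3.4641, -2.0000, 4.0000)
after link 2: o_2 = (5.1962, -3.0000, 7.4641)
after link 3: o_3 = (6.7966, -4.9240, 5.5311)
after link 4: o_4 = (6.7966, -4.9240, 5.5311)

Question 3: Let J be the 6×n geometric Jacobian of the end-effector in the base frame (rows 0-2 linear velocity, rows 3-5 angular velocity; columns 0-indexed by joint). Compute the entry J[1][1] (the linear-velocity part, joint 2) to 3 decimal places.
axis z_1 = (0.5000,0.8660,0.0000); lever o_n−o_1 = (3.3325,-2.9240,1.5311)
cross product → J_v[:, 1] = (1.3260,-0.7655,-4.3481)
J_ω[:, 1] = z_1
entry J[1][1] = -0.7655

-0.766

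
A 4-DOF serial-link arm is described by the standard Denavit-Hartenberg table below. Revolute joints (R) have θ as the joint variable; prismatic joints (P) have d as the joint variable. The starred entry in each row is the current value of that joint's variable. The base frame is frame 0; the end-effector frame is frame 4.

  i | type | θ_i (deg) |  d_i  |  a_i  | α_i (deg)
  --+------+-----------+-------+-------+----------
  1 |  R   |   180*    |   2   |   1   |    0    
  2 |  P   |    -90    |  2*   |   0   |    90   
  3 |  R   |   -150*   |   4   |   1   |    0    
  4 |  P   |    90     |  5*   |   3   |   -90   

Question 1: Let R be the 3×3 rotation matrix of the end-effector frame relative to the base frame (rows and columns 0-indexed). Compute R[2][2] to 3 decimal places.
0.500

End-effector z-axis (col 2 of R) = (0.0000,0.8660,0.5000)
R[2][2] = 0.5000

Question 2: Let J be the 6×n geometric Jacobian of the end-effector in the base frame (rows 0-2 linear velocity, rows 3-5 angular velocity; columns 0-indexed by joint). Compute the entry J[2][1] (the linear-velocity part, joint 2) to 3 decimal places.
prismatic axis z_1 = (0.0000,0.0000,1.0000)
J_v[:, 1] = z_1; J_ω[:, 1] = (0,0,0)
entry J[2][1] = 1.0000

1.000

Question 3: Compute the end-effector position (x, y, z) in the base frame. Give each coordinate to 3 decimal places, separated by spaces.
8.000 0.634 0.902

after link 1: o_1 = (-1.0000, 0.0000, 2.0000)
after link 2: o_2 = (-1.0000, 0.0000, 4.0000)
after link 3: o_3 = (3.0000, -0.8660, 3.5000)
after link 4: o_4 = (8.0000, 0.6340, 0.9019)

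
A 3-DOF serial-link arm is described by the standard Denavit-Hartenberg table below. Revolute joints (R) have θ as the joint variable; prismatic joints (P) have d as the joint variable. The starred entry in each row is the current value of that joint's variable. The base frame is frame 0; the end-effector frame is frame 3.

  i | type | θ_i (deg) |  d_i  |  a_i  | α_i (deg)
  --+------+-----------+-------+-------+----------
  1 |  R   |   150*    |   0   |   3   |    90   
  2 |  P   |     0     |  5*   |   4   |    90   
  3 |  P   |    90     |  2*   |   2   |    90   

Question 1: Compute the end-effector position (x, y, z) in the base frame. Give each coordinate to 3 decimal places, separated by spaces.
after link 1: o_1 = (-2.5981, 1.5000, 0.0000)
after link 2: o_2 = (-3.5622, 7.8301, 0.0000)
after link 3: o_3 = (-2.5622, 9.5622, -2.0000)

-2.562 9.562 -2.000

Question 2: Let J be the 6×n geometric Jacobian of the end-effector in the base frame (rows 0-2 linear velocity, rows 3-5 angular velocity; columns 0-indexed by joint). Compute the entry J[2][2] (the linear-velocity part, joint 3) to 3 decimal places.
prismatic axis z_2 = (0.0000,0.0000,-1.0000)
J_v[:, 2] = z_2; J_ω[:, 2] = (0,0,0)
entry J[2][2] = -1.0000

-1.000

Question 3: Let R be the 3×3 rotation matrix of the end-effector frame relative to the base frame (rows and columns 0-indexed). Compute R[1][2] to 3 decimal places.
0.500

End-effector z-axis (col 2 of R) = (-0.8660,0.5000,-0.0000)
R[1][2] = 0.5000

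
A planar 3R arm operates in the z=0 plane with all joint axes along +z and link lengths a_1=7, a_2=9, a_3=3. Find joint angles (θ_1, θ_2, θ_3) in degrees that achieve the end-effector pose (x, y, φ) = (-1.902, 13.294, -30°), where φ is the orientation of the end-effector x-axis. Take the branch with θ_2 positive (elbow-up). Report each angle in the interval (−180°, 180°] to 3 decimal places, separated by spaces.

89.997 30.006 -150.003

wrist centre = target − a_3·(cos φ, sin φ) = (-4.5001, 14.7940)
cos θ_2 = (239.1131−7²−9²)/(2·7·9) = 0.8660; θ_2 = 30.0055° (elbow-up)
β = atan2(14.7940,-4.5001) = 106.9188°; ψ = atan2(4.5008,14.7938) = 16.9215°
θ_1 = β − ψ = 89.9974°
θ_3 = φ − θ_1 − θ_2 = -150.0029° (wrapped to (-180°,180°])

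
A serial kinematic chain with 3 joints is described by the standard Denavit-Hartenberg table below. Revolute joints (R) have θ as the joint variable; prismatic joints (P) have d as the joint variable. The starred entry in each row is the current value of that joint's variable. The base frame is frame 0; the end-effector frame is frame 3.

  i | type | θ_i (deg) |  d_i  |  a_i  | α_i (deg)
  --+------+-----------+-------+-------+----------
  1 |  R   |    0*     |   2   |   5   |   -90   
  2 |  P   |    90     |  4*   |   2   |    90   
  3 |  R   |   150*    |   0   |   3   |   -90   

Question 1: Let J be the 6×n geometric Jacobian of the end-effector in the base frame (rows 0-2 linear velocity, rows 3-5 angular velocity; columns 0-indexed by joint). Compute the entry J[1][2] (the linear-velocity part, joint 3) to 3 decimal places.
axis z_2 = (1.0000,0.0000,0.0000); lever o_n−o_2 = (0.0000,1.5000,2.5981)
cross product → J_v[:, 2] = (0.0000,-2.5981,1.5000)
J_ω[:, 2] = z_2
entry J[1][2] = -2.5981

-2.598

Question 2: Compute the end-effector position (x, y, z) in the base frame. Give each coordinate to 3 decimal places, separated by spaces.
after link 1: o_1 = (5.0000, 0.0000, 2.0000)
after link 2: o_2 = (5.0000, 4.0000, 0.0000)
after link 3: o_3 = (5.0000, 5.5000, 2.5981)

5.000 5.500 2.598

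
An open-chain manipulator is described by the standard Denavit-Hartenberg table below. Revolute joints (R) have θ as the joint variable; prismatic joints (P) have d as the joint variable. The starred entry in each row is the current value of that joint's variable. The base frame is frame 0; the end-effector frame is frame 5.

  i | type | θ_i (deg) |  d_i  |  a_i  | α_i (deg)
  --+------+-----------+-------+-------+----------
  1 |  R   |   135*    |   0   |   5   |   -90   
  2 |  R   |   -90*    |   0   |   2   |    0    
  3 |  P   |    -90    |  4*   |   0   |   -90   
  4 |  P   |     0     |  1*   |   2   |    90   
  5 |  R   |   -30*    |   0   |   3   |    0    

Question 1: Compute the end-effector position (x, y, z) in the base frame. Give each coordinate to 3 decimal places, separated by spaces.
after link 1: o_1 = (-3.5355, 3.5355, 0.0000)
after link 2: o_2 = (-3.5355, 3.5355, 2.0000)
after link 3: o_3 = (-6.3640, 0.7071, 2.0000)
after link 4: o_4 = (-4.9497, -0.7071, 3.0000)
after link 5: o_5 = (-3.1126, -2.5442, 1.5000)

-3.113 -2.544 1.500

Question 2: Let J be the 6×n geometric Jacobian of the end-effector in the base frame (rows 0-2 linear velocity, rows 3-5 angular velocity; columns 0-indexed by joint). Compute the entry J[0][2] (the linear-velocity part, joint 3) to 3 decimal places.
-0.707

prismatic axis z_2 = (-0.7071,-0.7071,0.0000)
J_v[:, 2] = z_2; J_ω[:, 2] = (0,0,0)
entry J[0][2] = -0.7071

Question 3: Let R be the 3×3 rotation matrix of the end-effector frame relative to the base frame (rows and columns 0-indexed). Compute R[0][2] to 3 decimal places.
-0.707

End-effector z-axis (col 2 of R) = (-0.7071,-0.7071,0.0000)
R[0][2] = -0.7071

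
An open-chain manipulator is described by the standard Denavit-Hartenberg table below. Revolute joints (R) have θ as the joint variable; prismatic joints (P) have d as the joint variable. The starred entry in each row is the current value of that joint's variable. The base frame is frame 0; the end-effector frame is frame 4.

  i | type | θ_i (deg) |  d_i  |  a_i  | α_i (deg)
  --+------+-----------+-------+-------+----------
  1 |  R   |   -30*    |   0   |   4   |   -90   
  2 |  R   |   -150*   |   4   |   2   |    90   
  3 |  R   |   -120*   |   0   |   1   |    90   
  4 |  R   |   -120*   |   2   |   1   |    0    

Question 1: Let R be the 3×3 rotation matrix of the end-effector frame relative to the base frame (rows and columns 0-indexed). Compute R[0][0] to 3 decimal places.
0.404

End-effector x-axis (col 0 of R) = (0.4040,0.2667,0.8750)
R[0][0] = 0.4040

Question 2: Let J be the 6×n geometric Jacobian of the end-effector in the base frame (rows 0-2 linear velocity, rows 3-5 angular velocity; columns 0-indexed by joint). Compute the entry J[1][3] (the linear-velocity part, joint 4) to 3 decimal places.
-0.962

axis z_3 = (0.8995,0.0580,-0.4330); lever o_n−o_3 = (2.2030,0.3828,0.0090)
cross product → J_v[:, 3] = (0.1663,-0.9620,0.2165)
J_ω[:, 3] = z_3
entry J[1][3] = -0.9620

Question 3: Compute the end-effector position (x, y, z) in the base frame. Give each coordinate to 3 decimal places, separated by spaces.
6.109 1.746 0.759

after link 1: o_1 = (3.4641, -2.0000, 0.0000)
after link 2: o_2 = (3.9641, 2.3301, 1.0000)
after link 3: o_3 = (3.9061, 1.3636, 0.7500)
after link 4: o_4 = (6.1091, 1.7464, 0.7590)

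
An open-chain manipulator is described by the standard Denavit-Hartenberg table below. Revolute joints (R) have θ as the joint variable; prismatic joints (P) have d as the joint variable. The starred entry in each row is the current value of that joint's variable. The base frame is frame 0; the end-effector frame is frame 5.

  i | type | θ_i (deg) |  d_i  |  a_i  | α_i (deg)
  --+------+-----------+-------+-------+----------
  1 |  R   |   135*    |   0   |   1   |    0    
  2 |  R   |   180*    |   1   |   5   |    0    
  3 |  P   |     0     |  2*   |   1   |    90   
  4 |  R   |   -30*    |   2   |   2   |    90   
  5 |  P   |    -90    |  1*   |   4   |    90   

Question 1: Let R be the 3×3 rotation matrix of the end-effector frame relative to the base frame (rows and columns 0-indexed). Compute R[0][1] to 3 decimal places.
End-effector y-axis (col 1 of R) = (-0.3536,0.3536,-0.8660)
R[0][1] = -0.3536

-0.354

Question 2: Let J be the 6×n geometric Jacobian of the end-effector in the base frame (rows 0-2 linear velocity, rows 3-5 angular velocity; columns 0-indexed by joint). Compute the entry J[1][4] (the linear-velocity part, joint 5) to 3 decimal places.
0.354

prismatic axis z_4 = (-0.3536,0.3536,-0.8660)
J_v[:, 4] = z_4; J_ω[:, 4] = (0,0,0)
entry J[1][4] = 0.3536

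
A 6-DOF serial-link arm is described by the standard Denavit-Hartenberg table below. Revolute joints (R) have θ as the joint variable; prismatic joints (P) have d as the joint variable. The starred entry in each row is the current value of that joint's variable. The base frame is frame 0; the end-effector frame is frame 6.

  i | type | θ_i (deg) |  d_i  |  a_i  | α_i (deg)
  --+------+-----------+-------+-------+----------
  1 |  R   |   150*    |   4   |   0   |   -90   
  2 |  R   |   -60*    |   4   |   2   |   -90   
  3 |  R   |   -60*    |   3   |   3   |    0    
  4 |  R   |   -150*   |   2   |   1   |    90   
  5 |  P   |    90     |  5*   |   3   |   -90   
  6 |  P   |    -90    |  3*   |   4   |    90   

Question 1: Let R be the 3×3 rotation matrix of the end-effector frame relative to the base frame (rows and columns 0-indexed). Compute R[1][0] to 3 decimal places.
0.875

End-effector x-axis (col 0 of R) = (0.2165,0.8750,0.4330)
R[1][0] = 0.8750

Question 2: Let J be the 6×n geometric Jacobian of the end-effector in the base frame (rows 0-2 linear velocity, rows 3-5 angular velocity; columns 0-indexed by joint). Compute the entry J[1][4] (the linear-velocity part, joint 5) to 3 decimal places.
prismatic axis z_4 = (0.2165,0.8750,0.4330)
J_v[:, 4] = z_4; J_ω[:, 4] = (0,0,0)
entry J[1][4] = 0.8750

0.875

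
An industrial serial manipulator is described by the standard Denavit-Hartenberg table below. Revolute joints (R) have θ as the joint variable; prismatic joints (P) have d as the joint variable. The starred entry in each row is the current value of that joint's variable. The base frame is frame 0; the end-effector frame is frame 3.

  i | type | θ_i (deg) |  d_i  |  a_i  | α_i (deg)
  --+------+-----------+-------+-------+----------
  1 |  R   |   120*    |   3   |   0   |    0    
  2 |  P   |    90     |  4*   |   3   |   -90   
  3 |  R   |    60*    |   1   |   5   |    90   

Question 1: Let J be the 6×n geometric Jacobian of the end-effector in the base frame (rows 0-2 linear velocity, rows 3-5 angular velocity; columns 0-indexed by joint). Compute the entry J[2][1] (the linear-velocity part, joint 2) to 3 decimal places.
1.000

prismatic axis z_1 = (0.0000,0.0000,1.0000)
J_v[:, 1] = z_1; J_ω[:, 1] = (0,0,0)
entry J[2][1] = 1.0000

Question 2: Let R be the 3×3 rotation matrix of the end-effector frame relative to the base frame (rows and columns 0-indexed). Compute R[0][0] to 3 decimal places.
End-effector x-axis (col 0 of R) = (-0.4330,-0.2500,-0.8660)
R[0][0] = -0.4330

-0.433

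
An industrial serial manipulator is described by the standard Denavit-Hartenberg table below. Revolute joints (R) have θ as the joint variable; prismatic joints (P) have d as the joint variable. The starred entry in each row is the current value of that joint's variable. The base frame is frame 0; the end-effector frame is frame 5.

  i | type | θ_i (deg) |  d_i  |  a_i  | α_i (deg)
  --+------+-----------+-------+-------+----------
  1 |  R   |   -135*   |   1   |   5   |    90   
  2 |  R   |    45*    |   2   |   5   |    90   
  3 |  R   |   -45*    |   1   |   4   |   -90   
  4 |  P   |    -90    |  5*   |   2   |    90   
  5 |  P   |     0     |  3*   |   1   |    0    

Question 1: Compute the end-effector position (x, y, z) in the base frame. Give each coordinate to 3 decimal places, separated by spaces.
after link 1: o_1 = (-3.5355, -3.5355, 1.0000)
after link 2: o_2 = (-7.4497, -4.6213, 4.5355)
after link 3: o_3 = (-7.3640, -8.5355, 5.8284)
after link 4: o_4 = (-12.6317, -8.8033, 6.9142)
after link 5: o_5 = (-13.5711, -6.7426, 4.7071)

-13.571 -6.743 4.707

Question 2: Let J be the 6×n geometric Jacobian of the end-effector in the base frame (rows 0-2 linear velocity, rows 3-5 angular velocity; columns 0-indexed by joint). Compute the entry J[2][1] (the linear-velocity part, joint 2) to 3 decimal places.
axis z_1 = (-0.7071,0.7071,0.0000); lever o_n−o_1 = (-10.0355,-3.2071,3.7071)
cross product → J_v[:, 1] = (2.6213,2.6213,9.3640)
J_ω[:, 1] = z_1
entry J[2][1] = 9.3640

9.364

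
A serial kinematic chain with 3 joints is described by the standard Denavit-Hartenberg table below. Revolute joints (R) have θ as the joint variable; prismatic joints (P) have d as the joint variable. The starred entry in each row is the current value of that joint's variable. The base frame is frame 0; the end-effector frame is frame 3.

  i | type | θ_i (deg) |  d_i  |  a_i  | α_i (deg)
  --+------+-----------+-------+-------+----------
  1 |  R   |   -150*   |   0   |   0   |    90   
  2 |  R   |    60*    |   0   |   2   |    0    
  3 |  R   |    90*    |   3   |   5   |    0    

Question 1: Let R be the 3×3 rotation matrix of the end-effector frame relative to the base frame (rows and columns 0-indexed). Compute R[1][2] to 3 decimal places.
0.866

End-effector z-axis (col 2 of R) = (-0.5000,0.8660,0.0000)
R[1][2] = 0.8660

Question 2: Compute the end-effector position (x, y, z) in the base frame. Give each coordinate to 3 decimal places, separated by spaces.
after link 1: o_1 = (0.0000, 0.0000, 0.0000)
after link 2: o_2 = (-0.8660, -0.5000, 1.7321)
after link 3: o_3 = (1.3840, 4.2631, 4.2321)

1.384 4.263 4.232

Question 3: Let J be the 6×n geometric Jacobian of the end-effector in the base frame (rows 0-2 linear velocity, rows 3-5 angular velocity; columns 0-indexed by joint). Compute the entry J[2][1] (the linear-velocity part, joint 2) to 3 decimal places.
axis z_1 = (-0.5000,0.8660,0.0000); lever o_n−o_1 = (1.3840,4.2631,4.2321)
cross product → J_v[:, 1] = (3.6651,2.1160,-3.3301)
J_ω[:, 1] = z_1
entry J[2][1] = -3.3301

-3.330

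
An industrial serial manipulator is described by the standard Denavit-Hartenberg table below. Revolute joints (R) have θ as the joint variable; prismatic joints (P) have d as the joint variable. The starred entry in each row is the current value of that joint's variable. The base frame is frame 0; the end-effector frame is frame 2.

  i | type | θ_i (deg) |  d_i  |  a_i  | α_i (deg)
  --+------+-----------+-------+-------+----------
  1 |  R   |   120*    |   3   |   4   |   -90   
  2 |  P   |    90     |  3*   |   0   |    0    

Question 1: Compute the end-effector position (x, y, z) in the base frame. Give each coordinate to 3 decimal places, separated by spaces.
after link 1: o_1 = (-2.0000, 3.4641, 3.0000)
after link 2: o_2 = (-4.5981, 1.9641, 3.0000)

-4.598 1.964 3.000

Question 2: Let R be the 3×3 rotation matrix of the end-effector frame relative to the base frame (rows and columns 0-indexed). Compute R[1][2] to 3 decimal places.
-0.500

End-effector z-axis (col 2 of R) = (-0.8660,-0.5000,0.0000)
R[1][2] = -0.5000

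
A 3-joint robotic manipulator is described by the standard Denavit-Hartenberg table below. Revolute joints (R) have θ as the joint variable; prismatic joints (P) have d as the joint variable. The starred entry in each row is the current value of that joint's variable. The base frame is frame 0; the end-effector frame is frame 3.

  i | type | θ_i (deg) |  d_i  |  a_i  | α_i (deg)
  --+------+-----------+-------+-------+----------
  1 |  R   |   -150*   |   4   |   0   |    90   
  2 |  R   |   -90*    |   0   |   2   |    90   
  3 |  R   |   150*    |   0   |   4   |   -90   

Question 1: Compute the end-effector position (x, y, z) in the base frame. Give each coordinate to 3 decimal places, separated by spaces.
-1.000 1.732 5.464

after link 1: o_1 = (0.0000, 0.0000, 4.0000)
after link 2: o_2 = (-0.0000, 0.0000, 2.0000)
after link 3: o_3 = (-1.0000, 1.7321, 5.4641)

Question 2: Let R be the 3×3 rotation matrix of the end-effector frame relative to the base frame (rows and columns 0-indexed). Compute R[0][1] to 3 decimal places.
-0.866

End-effector y-axis (col 1 of R) = (-0.8660,-0.5000,0.0000)
R[0][1] = -0.8660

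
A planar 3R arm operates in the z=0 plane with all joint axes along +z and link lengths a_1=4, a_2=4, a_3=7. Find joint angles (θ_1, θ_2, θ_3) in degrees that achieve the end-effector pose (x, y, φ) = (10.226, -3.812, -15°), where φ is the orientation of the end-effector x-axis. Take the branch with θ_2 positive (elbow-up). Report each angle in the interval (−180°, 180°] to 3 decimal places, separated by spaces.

wrist centre = target − a_3·(cos φ, sin φ) = (3.4645, -2.0003)
cos θ_2 = (16.0040−4²−4²)/(2·4·4) = -0.4999; θ_2 = 119.9918° (elbow-up)
β = atan2(-2.0003,3.4645) = -30.0003°; ψ = atan2(3.4644,2.0005) = 59.9959°
θ_1 = β − ψ = -89.9962°
θ_3 = φ − θ_1 − θ_2 = -44.9956° (wrapped to (-180°,180°])

-89.996 119.992 -44.996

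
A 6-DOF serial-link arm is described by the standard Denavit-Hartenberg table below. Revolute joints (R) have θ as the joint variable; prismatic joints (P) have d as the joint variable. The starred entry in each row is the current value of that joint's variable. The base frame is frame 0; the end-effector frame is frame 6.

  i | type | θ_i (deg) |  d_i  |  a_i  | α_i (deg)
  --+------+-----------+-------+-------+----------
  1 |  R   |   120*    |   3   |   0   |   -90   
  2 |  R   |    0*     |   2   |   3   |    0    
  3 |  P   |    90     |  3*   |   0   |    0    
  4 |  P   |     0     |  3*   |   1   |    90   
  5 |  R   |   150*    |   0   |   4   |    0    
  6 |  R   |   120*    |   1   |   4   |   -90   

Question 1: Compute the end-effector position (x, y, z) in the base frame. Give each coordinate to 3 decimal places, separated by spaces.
-7.196 0.464 5.464

after link 1: o_1 = (0.0000, 0.0000, 3.0000)
after link 2: o_2 = (-3.2321, 1.5981, 3.0000)
after link 3: o_3 = (-5.8301, 0.0981, 3.0000)
after link 4: o_4 = (-8.4282, -1.4019, 2.0000)
after link 5: o_5 = (-10.1603, -2.4019, 5.4641)
after link 6: o_6 = (-7.1962, 0.4641, 5.4641)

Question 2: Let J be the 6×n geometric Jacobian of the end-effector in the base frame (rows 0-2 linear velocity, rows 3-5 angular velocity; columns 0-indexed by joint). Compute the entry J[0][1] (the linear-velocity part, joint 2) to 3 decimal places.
-1.232

axis z_1 = (-0.8660,-0.5000,0.0000); lever o_n−o_1 = (-7.1962,0.4641,2.4641)
cross product → J_v[:, 1] = (-1.2321,2.1340,-4.0000)
J_ω[:, 1] = z_1
entry J[0][1] = -1.2321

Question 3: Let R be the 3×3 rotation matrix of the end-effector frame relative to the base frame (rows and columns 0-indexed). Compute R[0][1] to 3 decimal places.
End-effector y-axis (col 1 of R) = (0.5000,-0.8660,-0.0000)
R[0][1] = 0.5000

0.500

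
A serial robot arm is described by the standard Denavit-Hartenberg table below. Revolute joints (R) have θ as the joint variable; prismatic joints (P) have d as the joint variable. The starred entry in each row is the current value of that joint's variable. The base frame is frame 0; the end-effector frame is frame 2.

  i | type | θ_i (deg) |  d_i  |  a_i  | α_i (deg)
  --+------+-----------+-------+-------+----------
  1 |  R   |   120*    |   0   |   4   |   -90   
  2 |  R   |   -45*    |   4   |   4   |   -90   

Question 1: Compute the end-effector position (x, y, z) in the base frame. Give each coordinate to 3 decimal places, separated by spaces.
after link 1: o_1 = (-2.0000, 3.4641, 0.0000)
after link 2: o_2 = (-6.8783, 3.9136, 2.8284)

-6.878 3.914 2.828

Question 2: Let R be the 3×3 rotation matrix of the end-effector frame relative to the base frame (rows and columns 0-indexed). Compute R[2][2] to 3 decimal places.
End-effector z-axis (col 2 of R) = (-0.3536,0.6124,-0.7071)
R[2][2] = -0.7071

-0.707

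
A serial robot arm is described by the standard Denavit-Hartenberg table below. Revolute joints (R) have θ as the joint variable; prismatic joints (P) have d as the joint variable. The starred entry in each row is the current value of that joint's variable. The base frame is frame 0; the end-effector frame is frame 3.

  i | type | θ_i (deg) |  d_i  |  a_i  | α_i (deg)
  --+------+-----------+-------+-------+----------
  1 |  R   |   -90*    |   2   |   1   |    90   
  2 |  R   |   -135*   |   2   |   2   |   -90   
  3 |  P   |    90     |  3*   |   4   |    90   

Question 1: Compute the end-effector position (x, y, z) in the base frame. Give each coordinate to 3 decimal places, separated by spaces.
2.000 -1.707 -1.536

after link 1: o_1 = (0.0000, -1.0000, 2.0000)
after link 2: o_2 = (-2.0000, 0.4142, 0.5858)
after link 3: o_3 = (2.0000, -1.7071, -1.5355)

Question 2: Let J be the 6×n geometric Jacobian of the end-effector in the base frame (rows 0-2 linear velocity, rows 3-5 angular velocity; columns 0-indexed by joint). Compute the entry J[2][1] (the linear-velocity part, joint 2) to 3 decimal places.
0.707

axis z_1 = (-1.0000,-0.0000,0.0000); lever o_n−o_1 = (2.0000,-0.7071,-3.5355)
cross product → J_v[:, 1] = (0.0000,-3.5355,0.7071)
J_ω[:, 1] = z_1
entry J[2][1] = 0.7071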